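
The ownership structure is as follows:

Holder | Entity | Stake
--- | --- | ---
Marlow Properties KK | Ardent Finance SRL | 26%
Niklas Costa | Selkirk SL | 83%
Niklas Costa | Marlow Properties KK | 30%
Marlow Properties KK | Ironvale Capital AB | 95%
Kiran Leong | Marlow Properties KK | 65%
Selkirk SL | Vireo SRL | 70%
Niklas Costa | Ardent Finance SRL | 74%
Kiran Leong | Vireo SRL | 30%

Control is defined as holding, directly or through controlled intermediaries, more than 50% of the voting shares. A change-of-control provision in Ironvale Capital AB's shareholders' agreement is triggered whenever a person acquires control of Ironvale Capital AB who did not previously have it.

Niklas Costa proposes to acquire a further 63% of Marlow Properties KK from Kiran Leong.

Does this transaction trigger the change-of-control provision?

Yes

The purchase adds only to Niklas's holdings (Kiran's stake shrinks), so Niklas is the only person who could newly come to control Ironvale.
Niklas holds 83% of Selkirk, so Niklas controls Selkirk.
Niklas holds 74% of Ardent, so Niklas controls Ardent.
Selkirk holds 70% of Vireo, so Niklas controls Vireo.
Neither Niklas nor any entity Niklas controls holds any voting interest in Ironvale.
So before the transaction, Niklas does not control Ironvale.
After the purchase, Niklas's direct stake in Marlow rises to 30% + 63% = 93%, and Kiran's stake falls to 2%.
Niklas holds 93% of Marlow, so Niklas controls Marlow.
Marlow holds 95% of Ironvale, so Niklas controls Ironvale.
Niklas did not control Ironvale before and does after, so the clause is triggered.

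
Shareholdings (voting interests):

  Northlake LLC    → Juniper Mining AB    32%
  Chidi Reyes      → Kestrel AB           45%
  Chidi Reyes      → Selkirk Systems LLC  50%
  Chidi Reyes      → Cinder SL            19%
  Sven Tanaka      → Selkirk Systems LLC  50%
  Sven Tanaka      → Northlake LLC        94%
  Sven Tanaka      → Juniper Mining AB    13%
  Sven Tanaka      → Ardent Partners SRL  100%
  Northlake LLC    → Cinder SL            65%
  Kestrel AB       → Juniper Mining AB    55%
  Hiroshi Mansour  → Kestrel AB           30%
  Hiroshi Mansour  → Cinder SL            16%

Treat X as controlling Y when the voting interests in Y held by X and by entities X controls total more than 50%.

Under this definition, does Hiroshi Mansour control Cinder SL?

No

Hiroshi's largest direct stake is 30% in Kestrel, which does not meet the threshold, so Hiroshi controls no company.
In Cinder, Hiroshi's side holds only 16%, not > 50%.
So Hiroshi does not control Cinder.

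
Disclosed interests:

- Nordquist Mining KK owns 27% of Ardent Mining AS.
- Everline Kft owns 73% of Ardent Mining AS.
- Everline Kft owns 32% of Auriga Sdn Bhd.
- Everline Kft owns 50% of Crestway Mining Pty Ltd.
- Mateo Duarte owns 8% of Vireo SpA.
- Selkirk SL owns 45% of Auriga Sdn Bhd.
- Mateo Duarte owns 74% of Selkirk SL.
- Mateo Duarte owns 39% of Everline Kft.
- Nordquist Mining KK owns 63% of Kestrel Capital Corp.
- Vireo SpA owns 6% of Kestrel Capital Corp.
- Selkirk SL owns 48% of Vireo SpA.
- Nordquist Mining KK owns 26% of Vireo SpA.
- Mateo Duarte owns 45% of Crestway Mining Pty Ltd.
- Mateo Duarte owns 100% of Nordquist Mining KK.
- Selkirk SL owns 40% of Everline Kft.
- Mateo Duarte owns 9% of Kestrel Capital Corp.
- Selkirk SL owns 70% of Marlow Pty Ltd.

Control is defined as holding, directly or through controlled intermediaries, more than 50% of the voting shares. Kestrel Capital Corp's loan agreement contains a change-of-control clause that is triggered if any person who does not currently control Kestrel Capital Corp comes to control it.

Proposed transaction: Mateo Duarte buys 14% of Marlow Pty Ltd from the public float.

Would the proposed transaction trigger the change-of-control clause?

The purchase changes only Mateo's holdings, so Mateo is the only person who could newly come to control Kestrel.
Mateo holds 74% of Selkirk, so Mateo controls Selkirk.
Mateo holds 100% of Nordquist, so Mateo controls Nordquist.
Mateo and Selkirk and Nordquist together hold 8% + 48% + 26% = 82% of Vireo, so Mateo controls Vireo.
Mateo and Nordquist and Vireo together hold 9% + 63% + 6% = 78% of Kestrel, so Mateo controls Kestrel.
So Mateo already controls Kestrel before the transaction.
After the purchase, Mateo holds 14% of Marlow directly.
Mateo controlled Kestrel already, so this is not a new person acquiring control; every other person's position is unchanged or reduced.
No new person acquires control, so the clause is not triggered.

No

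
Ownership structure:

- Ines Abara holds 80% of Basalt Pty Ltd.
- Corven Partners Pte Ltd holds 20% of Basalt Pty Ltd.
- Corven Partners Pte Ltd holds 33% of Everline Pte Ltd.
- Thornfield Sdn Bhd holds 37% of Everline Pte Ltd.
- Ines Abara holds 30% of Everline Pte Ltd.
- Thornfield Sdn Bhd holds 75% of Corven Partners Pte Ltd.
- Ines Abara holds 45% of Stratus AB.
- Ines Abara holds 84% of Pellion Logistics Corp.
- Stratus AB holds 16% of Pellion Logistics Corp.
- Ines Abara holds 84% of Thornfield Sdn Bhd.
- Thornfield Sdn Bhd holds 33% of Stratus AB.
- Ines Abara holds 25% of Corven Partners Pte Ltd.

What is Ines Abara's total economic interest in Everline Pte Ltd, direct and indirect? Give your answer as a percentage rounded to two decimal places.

Ines reaches Everline along 4 paths.
Direct stake: 30% = 30%.
Via Thornfield: 84% × 37% = 31.08%.
Via Thornfield → Corven: 84% × 75% × 33% = 20.79%.
Via Corven: 25% × 33% = 8.25%.
Total: 30% + 31.08% + 20.79% + 8.25% = 90.12%.

90.12%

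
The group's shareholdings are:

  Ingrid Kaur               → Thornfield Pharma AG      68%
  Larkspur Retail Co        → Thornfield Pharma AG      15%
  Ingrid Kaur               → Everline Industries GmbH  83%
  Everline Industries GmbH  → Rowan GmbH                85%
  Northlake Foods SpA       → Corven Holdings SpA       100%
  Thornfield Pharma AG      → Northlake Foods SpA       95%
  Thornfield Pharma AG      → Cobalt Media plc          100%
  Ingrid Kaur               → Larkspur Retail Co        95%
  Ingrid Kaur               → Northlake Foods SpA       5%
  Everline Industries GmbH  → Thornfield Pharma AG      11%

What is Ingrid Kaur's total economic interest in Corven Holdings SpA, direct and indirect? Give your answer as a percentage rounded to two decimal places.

91.81%

Ingrid reaches Corven along 4 paths.
Via Thornfield → Northlake: 68% × 95% × 100% = 64.6%.
Via Larkspur → Thornfield → Northlake: 95% × 15% × 95% × 100% = 13.5375%.
Via Everline → Thornfield → Northlake: 83% × 11% × 95% × 100% = 8.6735%.
Via Northlake: 5% × 100% = 5%.
Total: 64.6% + 13.5375% + 8.6735% + 5% = 91.811%.
Rounded: 91.81%.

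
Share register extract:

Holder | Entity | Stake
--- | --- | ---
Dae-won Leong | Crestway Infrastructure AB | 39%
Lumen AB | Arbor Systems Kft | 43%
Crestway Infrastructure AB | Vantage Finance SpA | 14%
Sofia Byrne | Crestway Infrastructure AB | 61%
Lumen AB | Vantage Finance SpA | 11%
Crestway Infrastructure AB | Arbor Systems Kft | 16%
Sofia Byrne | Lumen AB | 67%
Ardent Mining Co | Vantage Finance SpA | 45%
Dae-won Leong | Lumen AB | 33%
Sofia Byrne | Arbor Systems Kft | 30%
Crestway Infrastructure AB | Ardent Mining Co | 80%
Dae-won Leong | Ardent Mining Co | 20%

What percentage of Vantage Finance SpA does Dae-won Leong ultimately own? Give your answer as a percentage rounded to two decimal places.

32.13%

Dae-won reaches Vantage along 4 paths.
Via Lumen: 33% × 11% = 3.63%.
Via Crestway: 39% × 14% = 5.46%.
Via Crestway → Ardent: 39% × 80% × 45% = 14.04%.
Via Ardent: 20% × 45% = 9%.
Total: 3.63% + 5.46% + 14.04% + 9% = 32.13%.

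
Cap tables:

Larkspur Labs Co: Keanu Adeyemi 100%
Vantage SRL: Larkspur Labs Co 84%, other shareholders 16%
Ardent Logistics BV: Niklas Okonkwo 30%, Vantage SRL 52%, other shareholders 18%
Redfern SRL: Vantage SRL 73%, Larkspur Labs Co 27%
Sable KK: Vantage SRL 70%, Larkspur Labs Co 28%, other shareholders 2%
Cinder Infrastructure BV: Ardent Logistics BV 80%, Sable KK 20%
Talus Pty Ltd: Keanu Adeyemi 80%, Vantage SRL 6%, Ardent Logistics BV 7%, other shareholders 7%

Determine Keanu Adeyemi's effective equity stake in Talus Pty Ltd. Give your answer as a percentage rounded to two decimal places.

Keanu reaches Talus along 3 paths.
Direct stake: 80% = 80%.
Via Larkspur → Vantage: 100% × 84% × 6% = 5.04%.
Via Larkspur → Vantage → Ardent: 100% × 84% × 52% × 7% = 3.0576%.
Total: 80% + 5.04% + 3.0576% = 88.0976%.
Rounded: 88.10%.

88.10%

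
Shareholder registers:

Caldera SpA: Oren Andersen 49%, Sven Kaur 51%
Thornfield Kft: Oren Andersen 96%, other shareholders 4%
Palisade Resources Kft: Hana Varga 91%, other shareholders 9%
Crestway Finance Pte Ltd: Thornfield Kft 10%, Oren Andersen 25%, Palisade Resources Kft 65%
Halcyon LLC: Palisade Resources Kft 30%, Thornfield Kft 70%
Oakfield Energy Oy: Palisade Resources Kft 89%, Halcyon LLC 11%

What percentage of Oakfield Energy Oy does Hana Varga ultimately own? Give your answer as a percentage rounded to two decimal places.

83.99%

Hana reaches Oakfield along 2 paths.
Via Palisade: 91% × 89% = 80.99%.
Via Palisade → Halcyon: 91% × 30% × 11% = 3.003%.
Total: 80.99% + 3.003% = 83.993%.
Rounded: 83.99%.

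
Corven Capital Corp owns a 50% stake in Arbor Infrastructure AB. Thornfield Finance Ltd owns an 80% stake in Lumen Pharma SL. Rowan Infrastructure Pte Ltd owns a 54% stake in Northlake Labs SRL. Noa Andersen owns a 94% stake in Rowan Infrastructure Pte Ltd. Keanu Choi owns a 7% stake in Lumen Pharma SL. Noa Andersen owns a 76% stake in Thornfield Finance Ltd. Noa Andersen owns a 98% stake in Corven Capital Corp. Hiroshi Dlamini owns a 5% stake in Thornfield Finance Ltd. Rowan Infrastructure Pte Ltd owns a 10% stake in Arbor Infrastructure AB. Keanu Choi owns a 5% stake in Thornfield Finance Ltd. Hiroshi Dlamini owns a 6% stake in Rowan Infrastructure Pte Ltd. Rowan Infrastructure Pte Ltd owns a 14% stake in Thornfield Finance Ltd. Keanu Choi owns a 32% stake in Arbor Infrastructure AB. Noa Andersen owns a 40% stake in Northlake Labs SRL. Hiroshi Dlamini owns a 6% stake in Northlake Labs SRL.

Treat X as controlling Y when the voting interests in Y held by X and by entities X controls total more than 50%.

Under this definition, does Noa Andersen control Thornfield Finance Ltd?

Noa holds 94% of Rowan, so Noa controls Rowan.
Noa and Rowan together hold 76% + 14% = 90% of Thornfield, so Noa controls Thornfield.

Yes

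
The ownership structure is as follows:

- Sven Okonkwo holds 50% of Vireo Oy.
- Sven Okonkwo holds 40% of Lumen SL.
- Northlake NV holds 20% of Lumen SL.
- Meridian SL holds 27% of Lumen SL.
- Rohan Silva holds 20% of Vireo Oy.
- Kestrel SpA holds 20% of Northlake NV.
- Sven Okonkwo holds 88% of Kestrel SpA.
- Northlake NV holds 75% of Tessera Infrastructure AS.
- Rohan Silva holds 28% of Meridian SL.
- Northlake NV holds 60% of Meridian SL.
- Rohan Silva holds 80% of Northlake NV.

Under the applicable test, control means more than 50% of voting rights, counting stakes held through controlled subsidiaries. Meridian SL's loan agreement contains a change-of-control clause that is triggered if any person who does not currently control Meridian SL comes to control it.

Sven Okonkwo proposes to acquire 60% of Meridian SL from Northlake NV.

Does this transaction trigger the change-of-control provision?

Yes

The purchase adds only to Sven's holdings (Northlake's stake shrinks), so Sven is the only person who could newly come to control Meridian.
Sven holds 88% of Kestrel, so Sven controls Kestrel.
Neither Sven nor any entity Sven controls holds any voting interest in Meridian.
So before the transaction, Sven does not control Meridian.
After the purchase, Sven holds 60% of Meridian directly, and Northlake's stake falls to 0%.
Sven holds 60% of Meridian, so Sven controls Meridian.
Sven did not control Meridian before and does after, so the clause is triggered.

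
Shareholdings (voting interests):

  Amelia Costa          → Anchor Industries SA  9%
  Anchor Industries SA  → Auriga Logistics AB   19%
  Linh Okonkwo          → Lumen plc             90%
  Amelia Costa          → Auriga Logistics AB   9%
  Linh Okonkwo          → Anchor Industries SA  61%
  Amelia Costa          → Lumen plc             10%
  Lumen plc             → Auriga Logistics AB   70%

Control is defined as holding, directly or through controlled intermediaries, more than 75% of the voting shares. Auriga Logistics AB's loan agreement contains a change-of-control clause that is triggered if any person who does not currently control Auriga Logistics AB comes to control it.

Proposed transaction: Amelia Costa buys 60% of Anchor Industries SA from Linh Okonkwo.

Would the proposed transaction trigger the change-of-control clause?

No

The purchase adds only to Amelia's holdings (Linh's stake shrinks), so Amelia is the only person who could newly come to control Auriga.
Amelia's largest direct stake is 10% in Lumen, which does not meet the threshold, so Amelia controls no company.
In Auriga, Amelia's side holds only 9%, not > 75%.
So before the transaction, Amelia does not control Auriga.
After the purchase, Amelia's direct stake in Anchor rises to 9% + 60% = 69%, and Linh's stake falls to 1%.
Amelia's side now holds 69% of Anchor, not > 75%, so Amelia still does not control Anchor.
After the transaction, Amelia's side holds 9% of Auriga, not > 75%, so Amelia still does not control Auriga.
No new person acquires control, so the clause is not triggered.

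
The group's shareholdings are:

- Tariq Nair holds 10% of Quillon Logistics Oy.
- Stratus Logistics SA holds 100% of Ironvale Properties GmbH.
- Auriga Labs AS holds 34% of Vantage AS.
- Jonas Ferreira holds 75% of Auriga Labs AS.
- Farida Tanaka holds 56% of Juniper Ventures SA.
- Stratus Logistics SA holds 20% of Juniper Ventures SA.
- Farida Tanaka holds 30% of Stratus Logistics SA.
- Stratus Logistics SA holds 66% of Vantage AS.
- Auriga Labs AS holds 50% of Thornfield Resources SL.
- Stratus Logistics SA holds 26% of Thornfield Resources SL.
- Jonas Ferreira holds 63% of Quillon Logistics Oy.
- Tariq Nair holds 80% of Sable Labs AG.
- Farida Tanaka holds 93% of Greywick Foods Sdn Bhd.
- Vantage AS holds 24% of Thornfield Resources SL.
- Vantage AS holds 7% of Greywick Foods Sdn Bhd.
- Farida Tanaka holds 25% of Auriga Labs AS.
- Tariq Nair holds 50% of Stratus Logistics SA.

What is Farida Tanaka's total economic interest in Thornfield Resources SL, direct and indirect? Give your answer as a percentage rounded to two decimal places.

27.09%

Farida reaches Thornfield along 4 paths.
Via Auriga: 25% × 50% = 12.5%.
Via Auriga → Vantage: 25% × 34% × 24% = 2.04%.
Via Stratus → Vantage: 30% × 66% × 24% = 4.752%.
Via Stratus: 30% × 26% = 7.8%.
Total: 12.5% + 2.04% + 4.752% + 7.8% = 27.092%.
Rounded: 27.09%.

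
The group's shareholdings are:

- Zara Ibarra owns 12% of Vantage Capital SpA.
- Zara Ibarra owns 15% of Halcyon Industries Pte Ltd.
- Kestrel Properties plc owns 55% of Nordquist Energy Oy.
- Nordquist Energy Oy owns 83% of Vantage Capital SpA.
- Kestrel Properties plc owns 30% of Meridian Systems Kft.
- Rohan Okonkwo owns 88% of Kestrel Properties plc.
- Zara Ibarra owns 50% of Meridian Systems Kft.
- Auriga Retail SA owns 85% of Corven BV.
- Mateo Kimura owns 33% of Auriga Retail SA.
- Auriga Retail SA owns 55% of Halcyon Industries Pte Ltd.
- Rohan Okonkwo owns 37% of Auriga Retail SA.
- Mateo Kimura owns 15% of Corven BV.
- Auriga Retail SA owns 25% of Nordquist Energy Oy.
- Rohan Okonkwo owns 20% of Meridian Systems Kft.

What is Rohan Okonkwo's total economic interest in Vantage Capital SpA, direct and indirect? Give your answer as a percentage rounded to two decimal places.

47.85%

Rohan reaches Vantage along 2 paths.
Via Kestrel → Nordquist: 88% × 55% × 83% = 40.172%.
Via Auriga → Nordquist: 37% × 25% × 83% = 7.6775%.
Total: 40.172% + 7.6775% = 47.8495%.
Rounded: 47.85%.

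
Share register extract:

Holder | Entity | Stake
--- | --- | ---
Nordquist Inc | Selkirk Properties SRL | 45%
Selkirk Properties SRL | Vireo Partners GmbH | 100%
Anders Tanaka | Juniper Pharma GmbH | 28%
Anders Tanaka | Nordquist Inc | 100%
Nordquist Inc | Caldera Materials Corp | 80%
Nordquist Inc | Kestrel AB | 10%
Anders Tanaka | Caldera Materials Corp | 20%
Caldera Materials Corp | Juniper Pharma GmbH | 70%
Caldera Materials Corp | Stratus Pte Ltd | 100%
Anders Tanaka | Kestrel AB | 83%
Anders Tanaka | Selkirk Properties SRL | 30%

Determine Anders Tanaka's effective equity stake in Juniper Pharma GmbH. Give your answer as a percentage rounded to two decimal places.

Anders reaches Juniper along 3 paths.
Direct stake: 28% = 28%.
Via Caldera: 20% × 70% = 14%.
Via Nordquist → Caldera: 100% × 80% × 70% = 56%.
Total: 28% + 14% + 56% = 98%.
Rounded: 98.00%.

98.00%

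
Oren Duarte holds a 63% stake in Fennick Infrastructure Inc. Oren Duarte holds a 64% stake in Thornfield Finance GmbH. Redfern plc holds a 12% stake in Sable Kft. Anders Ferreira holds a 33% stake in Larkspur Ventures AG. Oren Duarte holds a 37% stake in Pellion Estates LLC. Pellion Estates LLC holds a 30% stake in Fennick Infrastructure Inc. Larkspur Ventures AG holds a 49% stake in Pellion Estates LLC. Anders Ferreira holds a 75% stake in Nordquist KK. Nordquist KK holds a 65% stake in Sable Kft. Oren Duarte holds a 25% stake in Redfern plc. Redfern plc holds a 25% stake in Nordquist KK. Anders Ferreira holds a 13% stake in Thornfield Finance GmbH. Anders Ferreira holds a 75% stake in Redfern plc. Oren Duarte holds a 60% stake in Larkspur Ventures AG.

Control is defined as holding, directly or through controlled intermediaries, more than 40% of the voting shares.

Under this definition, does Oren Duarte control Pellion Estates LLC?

Yes

Oren holds 60% of Larkspur, so Oren controls Larkspur.
Oren and Larkspur together hold 37% + 49% = 86% of Pellion, so Oren controls Pellion.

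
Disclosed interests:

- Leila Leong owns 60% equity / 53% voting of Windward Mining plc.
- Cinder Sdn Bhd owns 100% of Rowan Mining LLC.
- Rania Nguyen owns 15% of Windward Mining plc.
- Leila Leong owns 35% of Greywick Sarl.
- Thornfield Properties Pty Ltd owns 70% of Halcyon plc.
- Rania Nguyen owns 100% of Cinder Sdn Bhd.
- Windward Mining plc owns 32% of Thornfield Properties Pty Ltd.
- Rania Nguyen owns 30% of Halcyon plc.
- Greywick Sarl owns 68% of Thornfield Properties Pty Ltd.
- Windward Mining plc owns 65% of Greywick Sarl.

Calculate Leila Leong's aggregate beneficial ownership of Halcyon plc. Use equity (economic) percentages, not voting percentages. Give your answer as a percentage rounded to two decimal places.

48.66%

Leila reaches Halcyon along 3 paths.
Via Greywick → Thornfield: 35% × 68% × 70% = 16.66%.
Via Windward → Greywick → Thornfield: 60% × 65% × 68% × 70% = 18.564%.
Via Windward → Thornfield: 60% × 32% × 70% = 13.44%.
Total: 16.66% + 18.564% + 13.44% = 48.664%.
Rounded: 48.66%.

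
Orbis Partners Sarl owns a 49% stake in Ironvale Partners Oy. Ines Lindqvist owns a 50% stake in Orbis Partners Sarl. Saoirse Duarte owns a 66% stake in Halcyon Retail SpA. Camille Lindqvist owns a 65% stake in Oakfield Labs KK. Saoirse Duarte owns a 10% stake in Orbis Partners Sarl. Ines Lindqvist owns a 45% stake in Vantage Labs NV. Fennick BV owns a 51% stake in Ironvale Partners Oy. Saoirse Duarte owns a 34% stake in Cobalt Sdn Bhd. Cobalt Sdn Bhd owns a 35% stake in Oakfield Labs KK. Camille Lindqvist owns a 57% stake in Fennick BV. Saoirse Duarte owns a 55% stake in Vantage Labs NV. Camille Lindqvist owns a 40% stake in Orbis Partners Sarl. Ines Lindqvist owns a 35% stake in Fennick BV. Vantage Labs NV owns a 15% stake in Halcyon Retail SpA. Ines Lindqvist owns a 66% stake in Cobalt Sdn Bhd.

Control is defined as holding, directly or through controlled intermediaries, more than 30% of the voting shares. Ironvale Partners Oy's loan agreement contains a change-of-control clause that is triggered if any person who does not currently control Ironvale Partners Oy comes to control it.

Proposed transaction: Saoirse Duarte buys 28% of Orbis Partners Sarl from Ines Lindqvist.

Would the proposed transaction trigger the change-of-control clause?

Yes

The purchase adds only to Saoirse's holdings (Ines's stake shrinks), so Saoirse is the only person who could newly come to control Ironvale.
Saoirse holds 55% of Vantage, so Saoirse controls Vantage.
Saoirse holds 34% of Cobalt, so Saoirse controls Cobalt.
Cobalt holds 35% of Oakfield, so Saoirse controls Oakfield.
Vantage and Saoirse together hold 15% + 66% = 81% of Halcyon, so Saoirse controls Halcyon.
Neither Saoirse nor any entity Saoirse controls holds any voting interest in Ironvale.
So before the transaction, Saoirse does not control Ironvale.
After the purchase, Saoirse's direct stake in Orbis rises to 10% + 28% = 38%, and Ines's stake falls to 22%.
Saoirse holds 38% of Orbis, so Saoirse controls Orbis.
Orbis holds 49% of Ironvale, so Saoirse controls Ironvale.
Saoirse did not control Ironvale before and does after, so the clause is triggered.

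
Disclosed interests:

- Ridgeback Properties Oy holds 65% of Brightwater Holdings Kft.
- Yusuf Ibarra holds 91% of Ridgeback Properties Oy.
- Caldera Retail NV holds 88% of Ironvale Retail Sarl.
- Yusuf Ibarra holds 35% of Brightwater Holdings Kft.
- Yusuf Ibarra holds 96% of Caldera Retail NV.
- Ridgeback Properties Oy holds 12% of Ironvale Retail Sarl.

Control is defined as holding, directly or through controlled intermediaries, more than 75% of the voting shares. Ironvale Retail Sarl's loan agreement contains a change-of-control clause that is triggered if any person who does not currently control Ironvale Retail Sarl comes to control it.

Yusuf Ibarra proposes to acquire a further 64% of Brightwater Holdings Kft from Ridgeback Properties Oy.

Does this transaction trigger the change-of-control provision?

No

The purchase adds only to Yusuf's holdings (Ridgeback's stake shrinks), so Yusuf is the only person who could newly come to control Ironvale.
Yusuf holds 96% of Caldera, so Yusuf controls Caldera.
Yusuf holds 91% of Ridgeback, so Yusuf controls Ridgeback.
Ridgeback and Caldera together hold 12% + 88% = 100% of Ironvale, so Yusuf controls Ironvale.
So Yusuf already controls Ironvale before the transaction.
After the purchase, Yusuf's direct stake in Brightwater rises to 35% + 64% = 99%, and Ridgeback's stake falls to 1%.
Yusuf controlled Ironvale already, so this is not a new person acquiring control; every other person's position is unchanged or reduced.
No new person acquires control, so the clause is not triggered.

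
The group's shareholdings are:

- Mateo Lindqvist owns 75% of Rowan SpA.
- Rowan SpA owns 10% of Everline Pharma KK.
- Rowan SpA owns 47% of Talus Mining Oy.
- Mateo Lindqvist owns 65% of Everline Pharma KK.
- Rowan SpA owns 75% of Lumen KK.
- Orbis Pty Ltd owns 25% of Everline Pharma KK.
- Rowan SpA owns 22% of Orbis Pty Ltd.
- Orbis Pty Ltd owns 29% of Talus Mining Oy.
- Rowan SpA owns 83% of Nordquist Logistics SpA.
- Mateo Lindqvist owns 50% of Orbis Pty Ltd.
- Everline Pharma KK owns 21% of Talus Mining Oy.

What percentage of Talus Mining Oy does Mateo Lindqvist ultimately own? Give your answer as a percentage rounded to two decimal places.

Mateo reaches Talus along 7 paths.
Via Rowan → Everline: 75% × 10% × 21% = 1.575%.
Via Rowan → Orbis → Everline: 75% × 22% × 25% × 21% = 0.86625%.
Via Orbis → Everline: 50% × 25% × 21% = 2.625%.
Via Everline: 65% × 21% = 13.65%.
Via Rowan: 75% × 47% = 35.25%.
Via Rowan → Orbis: 75% × 22% × 29% = 4.785%.
Via Orbis: 50% × 29% = 14.5%.
Total: 1.575% + 0.86625% + 2.625% + 13.65% + 35.25% + 4.785% + 14.5% = 73.25125%.
Rounded: 73.25%.

73.25%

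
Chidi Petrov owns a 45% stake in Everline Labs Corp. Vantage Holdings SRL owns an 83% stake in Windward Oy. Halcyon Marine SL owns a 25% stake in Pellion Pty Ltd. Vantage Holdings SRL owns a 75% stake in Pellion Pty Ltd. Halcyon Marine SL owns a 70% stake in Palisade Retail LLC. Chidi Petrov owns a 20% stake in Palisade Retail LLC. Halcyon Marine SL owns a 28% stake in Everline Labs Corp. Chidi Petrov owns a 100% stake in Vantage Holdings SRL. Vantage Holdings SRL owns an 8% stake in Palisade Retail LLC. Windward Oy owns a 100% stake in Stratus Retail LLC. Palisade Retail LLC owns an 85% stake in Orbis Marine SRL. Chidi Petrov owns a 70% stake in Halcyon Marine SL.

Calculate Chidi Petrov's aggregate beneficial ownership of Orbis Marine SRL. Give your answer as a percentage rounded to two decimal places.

65.45%

Chidi reaches Orbis along 3 paths.
Via Palisade: 20% × 85% = 17%.
Via Halcyon → Palisade: 70% × 70% × 85% = 41.65%.
Via Vantage → Palisade: 100% × 8% × 85% = 6.8%.
Total: 17% + 41.65% + 6.8% = 65.45%.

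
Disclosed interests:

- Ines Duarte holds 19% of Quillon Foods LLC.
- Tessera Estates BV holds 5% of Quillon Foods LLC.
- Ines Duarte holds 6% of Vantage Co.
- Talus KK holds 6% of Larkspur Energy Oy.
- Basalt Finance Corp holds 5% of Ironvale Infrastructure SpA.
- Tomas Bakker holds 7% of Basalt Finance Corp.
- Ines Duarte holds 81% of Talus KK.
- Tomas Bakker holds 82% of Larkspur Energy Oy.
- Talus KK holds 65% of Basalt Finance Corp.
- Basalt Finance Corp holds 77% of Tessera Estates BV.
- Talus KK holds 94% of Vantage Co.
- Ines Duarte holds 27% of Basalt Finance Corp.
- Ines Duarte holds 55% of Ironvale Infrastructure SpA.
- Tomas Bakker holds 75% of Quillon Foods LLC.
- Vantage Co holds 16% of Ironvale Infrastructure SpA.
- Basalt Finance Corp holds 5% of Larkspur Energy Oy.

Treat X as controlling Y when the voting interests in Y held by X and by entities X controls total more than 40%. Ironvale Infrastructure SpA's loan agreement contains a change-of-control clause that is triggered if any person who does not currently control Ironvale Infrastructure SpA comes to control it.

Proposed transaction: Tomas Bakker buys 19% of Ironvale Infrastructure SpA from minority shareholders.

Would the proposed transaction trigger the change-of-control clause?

No

The purchase changes only Tomas's holdings, so Tomas is the only person who could newly come to control Ironvale.
Tomas holds 75% of Quillon, so Tomas controls Quillon.
Tomas holds 82% of Larkspur, so Tomas controls Larkspur.
Neither Tomas nor any entity Tomas controls holds any voting interest in Ironvale.
So before the transaction, Tomas does not control Ironvale.
After the purchase, Tomas holds 19% of Ironvale directly.
After the transaction, Tomas's side holds 19% of Ironvale, not > 40%, so Tomas still does not control Ironvale.
No new person acquires control, so the clause is not triggered.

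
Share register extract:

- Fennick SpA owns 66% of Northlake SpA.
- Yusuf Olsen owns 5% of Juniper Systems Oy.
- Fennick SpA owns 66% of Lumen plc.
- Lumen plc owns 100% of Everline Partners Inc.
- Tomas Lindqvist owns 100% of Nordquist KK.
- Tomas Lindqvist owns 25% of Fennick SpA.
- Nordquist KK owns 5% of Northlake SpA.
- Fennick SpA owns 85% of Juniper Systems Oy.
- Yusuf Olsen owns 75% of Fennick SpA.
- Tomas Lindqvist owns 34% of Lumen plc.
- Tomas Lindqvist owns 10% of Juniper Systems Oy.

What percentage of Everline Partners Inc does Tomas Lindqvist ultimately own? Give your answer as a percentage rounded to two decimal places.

Tomas reaches Everline along 2 paths.
Via Lumen: 34% × 100% = 34%.
Via Fennick → Lumen: 25% × 66% × 100% = 16.5%.
Total: 34% + 16.5% = 50.5%.
Rounded: 50.50%.

50.50%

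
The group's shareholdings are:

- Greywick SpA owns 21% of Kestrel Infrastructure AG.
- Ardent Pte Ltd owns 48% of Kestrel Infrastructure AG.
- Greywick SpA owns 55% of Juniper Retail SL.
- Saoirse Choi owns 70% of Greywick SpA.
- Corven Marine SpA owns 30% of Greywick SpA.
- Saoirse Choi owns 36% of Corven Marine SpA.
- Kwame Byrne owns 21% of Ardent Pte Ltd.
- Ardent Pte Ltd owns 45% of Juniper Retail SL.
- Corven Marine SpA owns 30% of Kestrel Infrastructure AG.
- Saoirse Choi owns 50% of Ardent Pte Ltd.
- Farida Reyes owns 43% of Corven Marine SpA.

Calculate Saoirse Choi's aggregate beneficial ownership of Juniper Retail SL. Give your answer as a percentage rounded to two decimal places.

66.94%

Saoirse reaches Juniper along 3 paths.
Via Ardent: 50% × 45% = 22.5%.
Via Corven → Greywick: 36% × 30% × 55% = 5.94%.
Via Greywick: 70% × 55% = 38.5%.
Total: 22.5% + 5.94% + 38.5% = 66.94%.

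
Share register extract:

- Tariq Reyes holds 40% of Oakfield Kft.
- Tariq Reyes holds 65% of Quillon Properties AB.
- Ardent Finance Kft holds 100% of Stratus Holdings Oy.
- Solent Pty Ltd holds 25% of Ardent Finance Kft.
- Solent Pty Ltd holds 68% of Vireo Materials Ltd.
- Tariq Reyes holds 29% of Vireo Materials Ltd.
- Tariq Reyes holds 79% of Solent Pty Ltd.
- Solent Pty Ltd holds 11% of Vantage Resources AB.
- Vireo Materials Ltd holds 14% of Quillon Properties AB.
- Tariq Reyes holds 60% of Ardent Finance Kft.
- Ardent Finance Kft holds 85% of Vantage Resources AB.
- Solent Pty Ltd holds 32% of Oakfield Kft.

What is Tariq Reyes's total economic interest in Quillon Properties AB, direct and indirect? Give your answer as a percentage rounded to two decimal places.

Tariq reaches Quillon along 3 paths.
Via Solent → Vireo: 79% × 68% × 14% = 7.5208%.
Via Vireo: 29% × 14% = 4.06%.
Direct stake: 65% = 65%.
Total: 7.5208% + 4.06% + 65% = 76.5808%.
Rounded: 76.58%.

76.58%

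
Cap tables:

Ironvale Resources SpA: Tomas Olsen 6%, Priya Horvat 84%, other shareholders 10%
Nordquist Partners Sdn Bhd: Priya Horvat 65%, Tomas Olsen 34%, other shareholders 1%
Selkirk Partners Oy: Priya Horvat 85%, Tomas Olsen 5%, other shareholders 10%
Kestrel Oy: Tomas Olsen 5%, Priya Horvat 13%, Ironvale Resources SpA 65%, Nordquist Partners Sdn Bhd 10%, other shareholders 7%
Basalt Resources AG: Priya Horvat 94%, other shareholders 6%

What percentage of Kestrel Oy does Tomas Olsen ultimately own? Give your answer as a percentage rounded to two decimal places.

Tomas reaches Kestrel along 3 paths.
Direct stake: 5% = 5%.
Via Ironvale: 6% × 65% = 3.9%.
Via Nordquist: 34% × 10% = 3.4%.
Total: 5% + 3.9% + 3.4% = 12.3%.
Rounded: 12.30%.

12.30%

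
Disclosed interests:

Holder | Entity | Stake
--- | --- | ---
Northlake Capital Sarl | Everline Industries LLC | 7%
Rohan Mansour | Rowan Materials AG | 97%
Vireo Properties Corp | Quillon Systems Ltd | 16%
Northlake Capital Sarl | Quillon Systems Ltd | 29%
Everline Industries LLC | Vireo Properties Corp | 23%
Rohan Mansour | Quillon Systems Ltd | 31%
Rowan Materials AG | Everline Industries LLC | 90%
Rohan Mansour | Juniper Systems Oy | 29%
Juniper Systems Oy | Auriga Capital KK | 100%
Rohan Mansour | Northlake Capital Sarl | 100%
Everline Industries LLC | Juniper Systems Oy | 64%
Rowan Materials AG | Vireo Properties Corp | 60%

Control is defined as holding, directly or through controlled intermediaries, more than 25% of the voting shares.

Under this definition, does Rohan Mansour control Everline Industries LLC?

Yes

Rohan holds 100% of Northlake, so Rohan controls Northlake.
Rohan holds 97% of Rowan, so Rohan controls Rowan.
Rowan and Northlake together hold 90% + 7% = 97% of Everline, so Rohan controls Everline.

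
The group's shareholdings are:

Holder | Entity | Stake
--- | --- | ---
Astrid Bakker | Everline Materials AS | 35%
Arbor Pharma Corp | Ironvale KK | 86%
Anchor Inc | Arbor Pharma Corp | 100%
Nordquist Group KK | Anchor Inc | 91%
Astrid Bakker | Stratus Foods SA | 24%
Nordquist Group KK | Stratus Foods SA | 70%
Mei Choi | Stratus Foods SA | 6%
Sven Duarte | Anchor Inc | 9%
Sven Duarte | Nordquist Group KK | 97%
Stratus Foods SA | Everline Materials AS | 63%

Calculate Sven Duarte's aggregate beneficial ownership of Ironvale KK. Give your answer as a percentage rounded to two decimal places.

Sven reaches Ironvale along 2 paths.
Via Anchor → Arbor: 9% × 100% × 86% = 7.74%.
Via Nordquist → Anchor → Arbor: 97% × 91% × 100% × 86% = 75.9122%.
Total: 7.74% + 75.9122% = 83.6522%.
Rounded: 83.65%.

83.65%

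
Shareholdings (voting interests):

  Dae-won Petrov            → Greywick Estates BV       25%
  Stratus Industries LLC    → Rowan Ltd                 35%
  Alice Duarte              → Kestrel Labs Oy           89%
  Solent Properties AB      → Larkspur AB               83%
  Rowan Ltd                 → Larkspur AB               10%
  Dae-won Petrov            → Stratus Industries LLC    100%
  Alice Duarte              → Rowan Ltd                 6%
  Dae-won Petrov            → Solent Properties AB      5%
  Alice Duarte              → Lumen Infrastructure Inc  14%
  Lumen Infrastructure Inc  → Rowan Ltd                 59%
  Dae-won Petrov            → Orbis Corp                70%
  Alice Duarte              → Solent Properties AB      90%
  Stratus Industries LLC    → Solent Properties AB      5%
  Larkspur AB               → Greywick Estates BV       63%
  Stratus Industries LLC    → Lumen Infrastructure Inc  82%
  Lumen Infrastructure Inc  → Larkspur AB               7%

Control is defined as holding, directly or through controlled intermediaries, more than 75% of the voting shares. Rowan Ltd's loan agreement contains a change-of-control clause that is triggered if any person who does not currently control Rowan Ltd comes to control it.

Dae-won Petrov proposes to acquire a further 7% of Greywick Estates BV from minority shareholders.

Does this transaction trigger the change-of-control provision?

The purchase changes only Dae-won's holdings, so Dae-won is the only person who could newly come to control Rowan.
Dae-won holds 100% of Stratus, so Dae-won controls Stratus.
Stratus holds 82% of Lumen, so Dae-won controls Lumen.
Stratus and Lumen together hold 35% + 59% = 94% of Rowan, so Dae-won controls Rowan.
So Dae-won already controls Rowan before the transaction.
After the purchase, Dae-won's direct stake in Greywick rises to 25% + 7% = 32%.
Dae-won controlled Rowan already, so this is not a new person acquiring control; every other person's position is unchanged or reduced.
No new person acquires control, so the clause is not triggered.

No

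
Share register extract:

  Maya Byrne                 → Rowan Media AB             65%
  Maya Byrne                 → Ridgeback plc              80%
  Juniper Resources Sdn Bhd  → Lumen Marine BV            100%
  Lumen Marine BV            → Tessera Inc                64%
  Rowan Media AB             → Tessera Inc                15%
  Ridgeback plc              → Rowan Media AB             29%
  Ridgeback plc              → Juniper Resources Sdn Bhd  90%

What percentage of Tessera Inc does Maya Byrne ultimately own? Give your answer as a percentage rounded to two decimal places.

59.31%

Maya reaches Tessera along 3 paths.
Via Rowan: 65% × 15% = 9.75%.
Via Ridgeback → Rowan: 80% × 29% × 15% = 3.48%.
Via Ridgeback → Juniper → Lumen: 80% × 90% × 100% × 64% = 46.08%.
Total: 9.75% + 3.48% + 46.08% = 59.31%.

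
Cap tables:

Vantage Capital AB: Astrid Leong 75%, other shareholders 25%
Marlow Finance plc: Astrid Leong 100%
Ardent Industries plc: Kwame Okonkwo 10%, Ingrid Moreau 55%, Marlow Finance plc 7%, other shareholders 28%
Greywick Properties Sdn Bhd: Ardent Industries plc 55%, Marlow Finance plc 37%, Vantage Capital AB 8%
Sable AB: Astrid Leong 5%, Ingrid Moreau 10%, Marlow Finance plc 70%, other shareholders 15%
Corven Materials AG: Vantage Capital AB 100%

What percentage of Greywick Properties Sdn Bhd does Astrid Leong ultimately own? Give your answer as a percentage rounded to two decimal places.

46.85%

Astrid reaches Greywick along 3 paths.
Via Marlow → Ardent: 100% × 7% × 55% = 3.85%.
Via Marlow: 100% × 37% = 37%.
Via Vantage: 75% × 8% = 6%.
Total: 3.85% + 37% + 6% = 46.85%.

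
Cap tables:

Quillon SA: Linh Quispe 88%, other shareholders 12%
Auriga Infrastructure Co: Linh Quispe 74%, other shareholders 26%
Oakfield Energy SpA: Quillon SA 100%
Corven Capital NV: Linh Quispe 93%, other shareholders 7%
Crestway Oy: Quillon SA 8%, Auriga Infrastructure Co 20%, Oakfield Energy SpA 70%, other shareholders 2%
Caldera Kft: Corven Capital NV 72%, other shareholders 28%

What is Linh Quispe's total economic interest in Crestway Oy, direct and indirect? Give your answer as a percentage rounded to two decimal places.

83.44%

Linh reaches Crestway along 3 paths.
Via Quillon: 88% × 8% = 7.04%.
Via Auriga: 74% × 20% = 14.8%.
Via Quillon → Oakfield: 88% × 100% × 70% = 61.6%.
Total: 7.04% + 14.8% + 61.6% = 83.44%.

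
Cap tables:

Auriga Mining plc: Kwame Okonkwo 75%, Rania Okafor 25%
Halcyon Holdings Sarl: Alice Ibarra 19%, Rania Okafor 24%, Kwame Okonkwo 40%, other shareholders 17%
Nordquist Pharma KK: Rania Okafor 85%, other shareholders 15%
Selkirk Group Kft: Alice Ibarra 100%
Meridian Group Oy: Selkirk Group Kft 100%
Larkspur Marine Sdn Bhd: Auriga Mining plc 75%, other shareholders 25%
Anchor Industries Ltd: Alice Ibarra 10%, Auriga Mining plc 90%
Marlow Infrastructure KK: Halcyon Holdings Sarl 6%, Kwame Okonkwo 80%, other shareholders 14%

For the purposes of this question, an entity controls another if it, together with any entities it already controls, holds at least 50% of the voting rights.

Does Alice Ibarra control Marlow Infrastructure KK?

Alice holds 100% of Selkirk, so Alice controls Selkirk.
Selkirk holds 100% of Meridian, so Alice controls Meridian.
Neither Alice nor any entity Alice controls holds any voting interest in Marlow.
So Alice does not control Marlow.

No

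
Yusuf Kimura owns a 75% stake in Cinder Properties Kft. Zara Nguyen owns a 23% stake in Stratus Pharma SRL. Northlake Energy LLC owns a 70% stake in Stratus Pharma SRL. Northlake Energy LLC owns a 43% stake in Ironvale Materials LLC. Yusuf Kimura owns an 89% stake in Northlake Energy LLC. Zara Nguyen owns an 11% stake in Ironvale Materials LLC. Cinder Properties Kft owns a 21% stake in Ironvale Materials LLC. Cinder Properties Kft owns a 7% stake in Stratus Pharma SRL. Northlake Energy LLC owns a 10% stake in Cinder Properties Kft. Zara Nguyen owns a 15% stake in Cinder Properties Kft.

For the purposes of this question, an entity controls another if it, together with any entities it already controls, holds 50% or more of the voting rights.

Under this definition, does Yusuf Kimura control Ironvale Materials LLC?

Yusuf holds 89% of Northlake, so Yusuf controls Northlake.
Northlake and Yusuf together hold 10% + 75% = 85% of Cinder, so Yusuf controls Cinder.
Cinder and Northlake together hold 21% + 43% = 64% of Ironvale, so Yusuf controls Ironvale.

Yes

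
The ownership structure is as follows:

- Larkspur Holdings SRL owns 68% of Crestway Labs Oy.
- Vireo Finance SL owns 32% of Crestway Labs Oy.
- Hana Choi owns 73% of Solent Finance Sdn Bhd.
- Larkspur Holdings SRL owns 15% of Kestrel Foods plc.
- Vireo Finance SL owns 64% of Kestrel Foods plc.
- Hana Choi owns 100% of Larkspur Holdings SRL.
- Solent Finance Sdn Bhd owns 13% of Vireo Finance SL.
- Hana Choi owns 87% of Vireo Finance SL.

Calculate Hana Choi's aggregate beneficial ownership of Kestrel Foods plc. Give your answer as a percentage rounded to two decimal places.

Hana reaches Kestrel along 3 paths.
Via Larkspur: 100% × 15% = 15%.
Via Vireo: 87% × 64% = 55.68%.
Via Solent → Vireo: 73% × 13% × 64% = 6.0736%.
Total: 15% + 55.68% + 6.0736% = 76.7536%.
Rounded: 76.75%.

76.75%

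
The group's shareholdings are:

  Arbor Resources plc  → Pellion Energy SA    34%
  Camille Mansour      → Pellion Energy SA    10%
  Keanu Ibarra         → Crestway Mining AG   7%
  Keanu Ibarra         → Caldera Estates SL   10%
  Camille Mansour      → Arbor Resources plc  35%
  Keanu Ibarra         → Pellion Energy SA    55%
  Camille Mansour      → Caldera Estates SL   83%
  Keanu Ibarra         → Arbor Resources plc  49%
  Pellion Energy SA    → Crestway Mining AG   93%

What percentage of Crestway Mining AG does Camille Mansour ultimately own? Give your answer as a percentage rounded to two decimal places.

20.37%

Camille reaches Crestway along 2 paths.
Via Pellion: 10% × 93% = 9.3%.
Via Arbor → Pellion: 35% × 34% × 93% = 11.067%.
Total: 9.3% + 11.067% = 20.367%.
Rounded: 20.37%.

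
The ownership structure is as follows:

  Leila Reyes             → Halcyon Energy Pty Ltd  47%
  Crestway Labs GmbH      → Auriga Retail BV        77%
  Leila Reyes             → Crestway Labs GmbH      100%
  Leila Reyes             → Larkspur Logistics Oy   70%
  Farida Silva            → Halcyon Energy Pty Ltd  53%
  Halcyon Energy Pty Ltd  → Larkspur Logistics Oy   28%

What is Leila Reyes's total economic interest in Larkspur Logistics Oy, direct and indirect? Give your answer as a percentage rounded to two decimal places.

Leila reaches Larkspur along 2 paths.
Direct stake: 70% = 70%.
Via Halcyon: 47% × 28% = 13.16%.
Total: 70% + 13.16% = 83.16%.

83.16%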